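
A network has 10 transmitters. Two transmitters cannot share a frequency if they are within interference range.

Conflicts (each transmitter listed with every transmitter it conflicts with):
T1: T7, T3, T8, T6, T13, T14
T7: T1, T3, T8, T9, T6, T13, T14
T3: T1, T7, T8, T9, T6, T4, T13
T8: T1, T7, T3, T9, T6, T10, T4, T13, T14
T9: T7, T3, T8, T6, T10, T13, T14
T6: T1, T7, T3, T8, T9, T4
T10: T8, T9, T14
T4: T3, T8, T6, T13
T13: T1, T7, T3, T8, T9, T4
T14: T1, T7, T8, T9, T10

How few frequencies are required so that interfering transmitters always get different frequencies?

5

T7, T3, T8, T9, T13 pairwise conflict, so at least 5 frequencies are needed.
A valid assignment using 5 frequencies: T1=2, T7=3, T3=4, T8=1, T9=2, T6=5, T10=3, T4=2, T13=5, T14=4. Each listed conflict is separated.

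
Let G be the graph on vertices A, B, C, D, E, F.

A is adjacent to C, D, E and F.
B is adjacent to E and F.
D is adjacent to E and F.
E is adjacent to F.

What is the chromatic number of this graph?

A, D, E, F are mutually adjacent (a clique of size 4), so at least 4 colors are needed.
One proper 4-coloring: A=2, B=2, C=1, D=4, E=1, F=3. Each edge has distinct colors on its endpoints.

4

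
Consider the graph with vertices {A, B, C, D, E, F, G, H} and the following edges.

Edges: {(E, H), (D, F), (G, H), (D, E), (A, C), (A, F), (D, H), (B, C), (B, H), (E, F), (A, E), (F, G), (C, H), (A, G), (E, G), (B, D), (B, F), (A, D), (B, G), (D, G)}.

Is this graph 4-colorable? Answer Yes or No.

No

A, D, E, F, G are mutually adjacent (a clique of size 5), so at least 5 colors are needed.
So 4 colors are not enough.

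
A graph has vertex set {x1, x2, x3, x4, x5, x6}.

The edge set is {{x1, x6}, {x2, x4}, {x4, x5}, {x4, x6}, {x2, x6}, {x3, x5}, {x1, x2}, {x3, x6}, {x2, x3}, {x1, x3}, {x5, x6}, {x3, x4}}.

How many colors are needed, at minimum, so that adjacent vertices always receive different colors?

x1, x2, x3, x6 are pairwise adjacent (a clique of size 4), so at least 4 colors are needed.
4 colors suffice: color red → {x3}; color blue → {x6}; color green → {x2, x5}; color yellow → {x1, x4}. Each edge has distinct colors on its endpoints.

4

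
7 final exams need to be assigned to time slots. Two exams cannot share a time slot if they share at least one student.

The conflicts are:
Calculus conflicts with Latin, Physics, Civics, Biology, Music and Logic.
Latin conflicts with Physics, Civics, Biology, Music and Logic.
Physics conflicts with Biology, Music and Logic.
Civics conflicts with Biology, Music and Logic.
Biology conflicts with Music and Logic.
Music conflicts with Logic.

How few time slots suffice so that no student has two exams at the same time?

Calculus, Latin, Physics, Biology, Music, Logic pairwise conflict, so at least 6 time slots are needed.
A valid assignment using 6 time slots: Calculus=1, Latin=2, Physics=6, Civics=6, Biology=5, Music=4, Logic=3. Every pair that conflicts lands in different time slots.

6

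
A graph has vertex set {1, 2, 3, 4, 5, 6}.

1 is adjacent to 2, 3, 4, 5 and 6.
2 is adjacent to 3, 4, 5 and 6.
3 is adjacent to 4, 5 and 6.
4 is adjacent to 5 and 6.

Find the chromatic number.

1, 2, 3, 4, 6 form a clique, so at least 5 colors are needed.
A valid assignment using 5 colors: 1=c, 2=a, 3=b, 4=d, 5=e, 6=e. Each edge has distinct colors on its endpoints.

5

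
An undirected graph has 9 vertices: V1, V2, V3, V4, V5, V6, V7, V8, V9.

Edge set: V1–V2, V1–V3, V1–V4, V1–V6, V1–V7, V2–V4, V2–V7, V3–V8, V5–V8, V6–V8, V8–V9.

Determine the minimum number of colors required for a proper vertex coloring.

V1, V2, V4 are mutually adjacent, so at least 3 colors are needed.
A valid assignment using 3 colors: V1=red, V2=blue, V3=blue, V4=green, V5=blue, V6=blue, V7=green, V8=red, V9=blue. Every edge joins two different colors.

3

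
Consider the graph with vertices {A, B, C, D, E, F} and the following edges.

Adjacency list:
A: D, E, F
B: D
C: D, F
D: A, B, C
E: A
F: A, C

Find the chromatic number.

2

A and E are adjacent, so at least 2 colors are needed.
2 colors suffice: color red → {A, B, C}; color blue → {D, E, F}. No two adjacent vertices share a color.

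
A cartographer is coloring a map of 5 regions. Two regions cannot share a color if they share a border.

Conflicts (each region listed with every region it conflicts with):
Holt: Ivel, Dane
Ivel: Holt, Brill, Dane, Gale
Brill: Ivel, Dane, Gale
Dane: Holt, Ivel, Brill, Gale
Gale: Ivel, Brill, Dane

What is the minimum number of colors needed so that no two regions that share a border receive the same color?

Ivel, Brill, Dane, Gale all conflict with each other, so at least 4 colors are needed.
One proper 4-coloring: Holt=3, Ivel=1, Brill=3, Dane=2, Gale=4. Each listed conflict is separated.

4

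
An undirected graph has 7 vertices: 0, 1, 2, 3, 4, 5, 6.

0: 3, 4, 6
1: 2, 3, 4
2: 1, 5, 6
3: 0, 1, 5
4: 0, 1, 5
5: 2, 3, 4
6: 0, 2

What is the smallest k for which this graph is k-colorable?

The cycle 3-5-2-6-0-3 has odd length 5, so it cannot be 2-colored; at least 3 colors are needed.
3 colors suffice: color red → {2, 3, 4}; color blue → {0, 1, 5}; color green → {6}. Every edge joins two different colors.

3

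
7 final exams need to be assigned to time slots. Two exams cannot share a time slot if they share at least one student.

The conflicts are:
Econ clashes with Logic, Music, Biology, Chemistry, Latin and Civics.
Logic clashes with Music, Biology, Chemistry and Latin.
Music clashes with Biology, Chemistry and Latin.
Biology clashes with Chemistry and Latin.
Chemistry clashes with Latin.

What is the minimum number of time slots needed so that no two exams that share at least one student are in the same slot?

6

Econ, Logic, Music, Biology, Chemistry, Latin are mutually in conflict, so at least 6 time slots are needed.
A valid assignment using 6 time slots: Econ=1, Logic=2, Music=3, Biology=4, Chemistry=5, Latin=6, Civics=2. Each listed conflict is separated.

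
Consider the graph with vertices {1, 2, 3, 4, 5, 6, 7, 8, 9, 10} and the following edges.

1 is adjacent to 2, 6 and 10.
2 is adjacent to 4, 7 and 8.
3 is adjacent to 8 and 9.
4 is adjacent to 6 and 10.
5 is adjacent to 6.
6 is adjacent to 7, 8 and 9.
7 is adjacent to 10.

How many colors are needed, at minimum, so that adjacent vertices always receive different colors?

2

7 and 10 are adjacent, so at least 2 colors are needed.
2 colors suffice: color red → {2, 3, 6, 10}; color blue → {1, 4, 5, 7, 8, 9}. Every edge joins two different colors.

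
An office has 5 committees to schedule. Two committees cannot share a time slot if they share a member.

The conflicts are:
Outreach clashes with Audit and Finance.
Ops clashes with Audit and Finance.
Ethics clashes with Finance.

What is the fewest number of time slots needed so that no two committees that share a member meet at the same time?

2

Ethics and Finance conflict, so at least 2 time slots are needed.
A valid assignment using 2 time slots: Outreach=2, Ops=2, Audit=1, Ethics=2, Finance=1. No two conflicting committees share a time slot.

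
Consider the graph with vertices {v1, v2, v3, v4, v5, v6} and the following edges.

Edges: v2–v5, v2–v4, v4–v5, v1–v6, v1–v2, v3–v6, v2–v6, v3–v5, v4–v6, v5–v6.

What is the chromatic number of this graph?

v2, v4, v5, v6 are pairwise adjacent (a clique of size 4), so at least 4 colors are needed.
4 colors suffice: color red → {v6}; color blue → {v2, v3}; color green → {v1, v5}; color yellow → {v4}. Every edge joins two different colors.

4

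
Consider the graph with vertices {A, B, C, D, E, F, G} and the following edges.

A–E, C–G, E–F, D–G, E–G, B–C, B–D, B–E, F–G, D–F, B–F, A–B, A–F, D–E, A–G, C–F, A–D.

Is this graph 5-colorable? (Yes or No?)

The chromatic number is 5. A, B, D, E, F are mutually adjacent (a clique of size 5), so at least 5 colors are needed.
A valid assignment using 5 colors: A=purple, B=green, C=blue, D=blue, E=yellow, F=red, G=green.
That is already a proper 5-coloring.

Yes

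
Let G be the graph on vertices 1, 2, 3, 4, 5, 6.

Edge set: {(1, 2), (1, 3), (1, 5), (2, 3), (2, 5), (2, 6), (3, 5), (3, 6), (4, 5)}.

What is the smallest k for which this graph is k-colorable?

4

1, 2, 3, 5 are mutually adjacent (a clique of size 4), so at least 4 colors are needed.
4 colors suffice: color a → {3, 4}; color b → {5, 6}; color c → {2}; color d → {1}. No two adjacent vertices share a color.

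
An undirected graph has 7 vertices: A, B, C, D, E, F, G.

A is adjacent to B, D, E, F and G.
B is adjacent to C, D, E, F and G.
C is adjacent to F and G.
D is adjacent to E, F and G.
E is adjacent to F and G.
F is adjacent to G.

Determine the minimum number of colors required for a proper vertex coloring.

6

A, B, D, E, F, G form a clique, so at least 6 colors are needed.
A valid assignment using 6 colors: A=5, B=2, C=4, D=4, E=6, F=3, G=1. Every edge joins two different colors.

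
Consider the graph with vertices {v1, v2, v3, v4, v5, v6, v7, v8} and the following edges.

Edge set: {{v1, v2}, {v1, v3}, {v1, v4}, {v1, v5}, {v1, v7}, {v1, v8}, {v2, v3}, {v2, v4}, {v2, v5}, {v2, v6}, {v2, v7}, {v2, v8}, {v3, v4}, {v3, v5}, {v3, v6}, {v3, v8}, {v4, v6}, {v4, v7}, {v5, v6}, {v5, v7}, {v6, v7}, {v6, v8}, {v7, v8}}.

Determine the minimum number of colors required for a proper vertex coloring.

v1, v2, v3, v4 are pairwise adjacent (a clique of size 4), so at least 4 colors are needed.
4 colors suffice: color 1 → {v2}; color 2 → {v1, v6}; color 3 → {v3, v7}; color 4 → {v4, v5, v8}. Each edge has distinct colors on its endpoints.

4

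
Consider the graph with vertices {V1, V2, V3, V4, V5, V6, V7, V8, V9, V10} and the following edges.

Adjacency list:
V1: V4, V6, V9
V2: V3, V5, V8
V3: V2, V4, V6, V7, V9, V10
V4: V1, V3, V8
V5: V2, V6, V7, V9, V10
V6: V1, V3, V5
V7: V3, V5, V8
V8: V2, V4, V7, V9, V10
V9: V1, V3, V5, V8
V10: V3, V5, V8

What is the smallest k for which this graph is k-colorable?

V5 and V9 are adjacent, so at least 2 colors are needed.
2 colors suffice: V1=1, V2=2, V3=1, V4=2, V5=1, V6=2, V7=2, V8=1, V9=2, V10=2. Every edge joins two different colors.

2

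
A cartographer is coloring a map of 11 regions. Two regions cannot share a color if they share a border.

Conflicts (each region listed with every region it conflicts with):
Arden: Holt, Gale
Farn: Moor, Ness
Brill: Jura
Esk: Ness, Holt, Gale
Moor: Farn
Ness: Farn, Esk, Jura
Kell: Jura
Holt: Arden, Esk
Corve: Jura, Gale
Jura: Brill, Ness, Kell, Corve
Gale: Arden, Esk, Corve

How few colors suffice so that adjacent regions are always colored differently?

The cycle Gale-Corve-Jura-Ness-Esk-Gale has odd length 5, so it cannot be 2-colored; at least 3 colors are needed.
3 colors suffice: color 1 → {Farn, Holt, Jura, Gale}; color 2 → {Arden, Brill, Moor, Ness, Kell, Corve}; color 3 → {Esk}. Every pair that conflicts lands in different colors.

3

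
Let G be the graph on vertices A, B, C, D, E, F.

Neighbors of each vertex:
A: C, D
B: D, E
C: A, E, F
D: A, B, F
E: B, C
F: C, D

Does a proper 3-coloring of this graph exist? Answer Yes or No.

The chromatic number is 3. The cycle E-C-A-D-B-E has odd length 5, so it cannot be 2-colored; at least 3 colors are needed.
3 colors suffice: color 1 → {C, D}; color 2 → {A, B, F}; color 3 → {E}.
That is already a proper 3-coloring.

Yes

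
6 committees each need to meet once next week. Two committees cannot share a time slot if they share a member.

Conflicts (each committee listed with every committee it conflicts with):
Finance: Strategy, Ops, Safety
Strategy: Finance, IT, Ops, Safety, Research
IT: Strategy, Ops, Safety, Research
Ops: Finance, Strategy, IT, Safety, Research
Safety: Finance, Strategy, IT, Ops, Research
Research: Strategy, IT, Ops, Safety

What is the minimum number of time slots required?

5

Strategy, IT, Ops, Safety, Research are mutually in conflict, so at least 5 time slots are needed.
A valid assignment using 5 time slots: Finance=4, Strategy=3, IT=4, Ops=1, Safety=2, Research=5. No two conflicting committees share a time slot.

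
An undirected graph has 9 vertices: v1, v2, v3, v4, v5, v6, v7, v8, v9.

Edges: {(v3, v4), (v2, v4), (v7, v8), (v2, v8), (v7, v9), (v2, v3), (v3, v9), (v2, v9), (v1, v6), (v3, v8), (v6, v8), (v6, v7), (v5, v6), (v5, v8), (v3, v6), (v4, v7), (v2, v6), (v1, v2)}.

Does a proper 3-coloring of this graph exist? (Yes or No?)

v2, v3, v6, v8 are mutually adjacent (a clique of size 4), so at least 4 colors are needed.
So 3 colors are not enough.

No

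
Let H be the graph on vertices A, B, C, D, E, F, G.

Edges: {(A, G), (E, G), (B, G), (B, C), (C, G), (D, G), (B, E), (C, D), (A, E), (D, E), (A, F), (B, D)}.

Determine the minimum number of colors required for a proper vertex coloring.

B, C, D, G are mutually adjacent (a clique of size 4), so at least 4 colors are needed.
A valid assignment using 4 colors: A=blue, B=green, C=yellow, D=blue, E=yellow, F=red, G=red. Each edge has distinct colors on its endpoints.

4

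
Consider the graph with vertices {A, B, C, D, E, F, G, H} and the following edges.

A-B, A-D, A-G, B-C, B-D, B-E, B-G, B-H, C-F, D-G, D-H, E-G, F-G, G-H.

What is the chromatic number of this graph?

B, D, G, H are pairwise adjacent (a clique of size 4), so at least 4 colors are needed.
One proper 4-coloring: A=4, B=1, C=2, D=3, E=3, F=1, G=2, H=4. Each edge has distinct colors on its endpoints.

4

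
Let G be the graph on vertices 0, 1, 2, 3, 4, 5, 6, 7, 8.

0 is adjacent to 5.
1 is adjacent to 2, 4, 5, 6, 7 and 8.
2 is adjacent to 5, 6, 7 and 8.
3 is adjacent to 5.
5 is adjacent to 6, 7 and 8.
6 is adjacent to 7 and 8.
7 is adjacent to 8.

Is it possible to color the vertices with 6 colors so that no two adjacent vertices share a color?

The chromatic number is 6. 1, 2, 5, 6, 7, 8 are mutually adjacent (a clique of size 6), so at least 6 colors are needed.
6 colors suffice: color red → {4, 5}; color blue → {0, 1, 3}; color green → {7}; color yellow → {6}; color purple → {8}; color orange → {2}.
That is already a proper 6-coloring.

Yes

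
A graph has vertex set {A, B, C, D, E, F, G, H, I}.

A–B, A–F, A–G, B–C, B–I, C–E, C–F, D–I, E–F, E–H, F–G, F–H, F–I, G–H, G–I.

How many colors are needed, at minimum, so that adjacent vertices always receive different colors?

3

E, F, H are mutually adjacent, so at least 3 colors are needed.
3 colors suffice: A=2, B=1, C=2, D=1, E=3, F=1, G=3, H=2, I=2. No two adjacent vertices share a color.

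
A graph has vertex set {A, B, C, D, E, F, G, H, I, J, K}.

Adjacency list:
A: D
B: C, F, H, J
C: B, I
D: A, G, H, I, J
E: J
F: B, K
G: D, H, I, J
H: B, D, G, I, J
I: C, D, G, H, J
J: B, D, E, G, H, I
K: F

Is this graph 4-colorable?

D, G, H, I, J form a clique, so at least 5 colors are needed.
So 4 colors are not enough.

No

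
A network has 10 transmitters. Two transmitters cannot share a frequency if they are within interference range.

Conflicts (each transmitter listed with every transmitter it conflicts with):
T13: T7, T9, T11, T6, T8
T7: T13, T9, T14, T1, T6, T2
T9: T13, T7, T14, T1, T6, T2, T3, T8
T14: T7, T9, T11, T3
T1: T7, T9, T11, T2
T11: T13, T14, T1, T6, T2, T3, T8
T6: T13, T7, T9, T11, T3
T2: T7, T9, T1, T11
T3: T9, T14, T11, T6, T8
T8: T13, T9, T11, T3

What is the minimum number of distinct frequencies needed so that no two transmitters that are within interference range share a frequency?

T7, T9, T1, T2 all conflict with each other, so at least 4 frequencies are needed.
A valid assignment using 4 frequencies: T13=3, T7=2, T9=1, T14=3, T1=4, T11=1, T6=4, T2=3, T3=2, T8=4. Every pair that conflicts lands in different frequencies.

4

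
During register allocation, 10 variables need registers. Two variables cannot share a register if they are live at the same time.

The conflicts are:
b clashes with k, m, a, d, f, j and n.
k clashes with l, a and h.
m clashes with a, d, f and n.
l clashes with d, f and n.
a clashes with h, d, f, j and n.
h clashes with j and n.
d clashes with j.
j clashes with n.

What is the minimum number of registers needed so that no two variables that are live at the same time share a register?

b, a, d, j pairwise conflict, so at least 4 registers are needed.
4 registers suffice: b=2, k=3, m=4, l=1, a=1, h=2, d=3, f=3, j=4, n=3. No two conflicting variables share a register.

4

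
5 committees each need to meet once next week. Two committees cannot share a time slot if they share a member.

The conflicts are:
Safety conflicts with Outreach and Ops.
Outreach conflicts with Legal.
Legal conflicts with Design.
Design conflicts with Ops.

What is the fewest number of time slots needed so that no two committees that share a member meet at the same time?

The cycle Ops-Safety-Outreach-Legal-Design-Ops has odd length 5, so it cannot be 2-colored; at least 3 time slots are needed.
3 time slots suffice: time slot 1 → {Outreach, Ops}; time slot 2 → {Safety, Legal}; time slot 3 → {Design}. Each listed conflict is separated.

3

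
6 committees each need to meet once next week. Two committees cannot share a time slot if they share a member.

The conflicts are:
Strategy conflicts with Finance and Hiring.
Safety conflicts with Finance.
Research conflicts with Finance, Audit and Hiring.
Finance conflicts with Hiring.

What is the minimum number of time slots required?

Research, Finance, Hiring are mutually in conflict, so at least 3 time slots are needed.
3 time slots suffice: Strategy=3, Safety=2, Research=3, Finance=1, Audit=1, Hiring=2. No two conflicting committees share a time slot.

3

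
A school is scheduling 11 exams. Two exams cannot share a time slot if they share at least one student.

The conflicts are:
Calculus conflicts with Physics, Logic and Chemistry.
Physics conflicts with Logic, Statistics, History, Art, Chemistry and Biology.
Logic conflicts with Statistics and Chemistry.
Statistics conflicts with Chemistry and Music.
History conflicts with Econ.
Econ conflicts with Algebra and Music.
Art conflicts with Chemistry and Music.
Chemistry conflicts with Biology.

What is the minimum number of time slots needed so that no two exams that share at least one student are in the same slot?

4

Physics, Logic, Statistics, Chemistry pairwise conflict, so at least 4 time slots are needed.
Using 4 time slots: Calculus=3, Physics=1, Logic=4, Statistics=3, History=3, Econ=2, Algebra=1, Art=3, Chemistry=2, Biology=3, Music=1. Every pair that conflicts lands in different time slots.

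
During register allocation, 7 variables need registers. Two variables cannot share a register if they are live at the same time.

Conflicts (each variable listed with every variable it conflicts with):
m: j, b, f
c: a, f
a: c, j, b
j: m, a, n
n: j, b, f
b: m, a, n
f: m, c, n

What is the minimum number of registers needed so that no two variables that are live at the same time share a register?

The cycle f-m-j-a-c-f has odd length 5, so it cannot be 2-colored; at least 3 registers are needed.
3 registers suffice: register 1 → {j, b, f}; register 2 → {m, a, n}; register 3 → {c}. Each listed conflict is separated.

3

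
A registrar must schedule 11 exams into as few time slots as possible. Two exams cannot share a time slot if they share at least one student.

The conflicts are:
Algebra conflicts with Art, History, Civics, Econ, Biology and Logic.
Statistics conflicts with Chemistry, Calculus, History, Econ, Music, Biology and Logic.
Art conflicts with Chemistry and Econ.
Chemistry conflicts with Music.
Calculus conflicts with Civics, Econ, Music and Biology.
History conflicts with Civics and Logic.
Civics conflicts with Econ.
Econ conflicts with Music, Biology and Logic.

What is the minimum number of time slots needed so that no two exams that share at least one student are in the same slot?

Statistics, Calculus, Econ, Music all conflict with each other, so at least 4 time slots are needed.
4 time slots suffice: time slot 1 → {Chemistry, History, Econ}; time slot 2 → {Algebra, Statistics}; time slot 3 → {Art, Calculus, Logic}; time slot 4 → {Civics, Music, Biology}. No two conflicting exams share a time slot.

4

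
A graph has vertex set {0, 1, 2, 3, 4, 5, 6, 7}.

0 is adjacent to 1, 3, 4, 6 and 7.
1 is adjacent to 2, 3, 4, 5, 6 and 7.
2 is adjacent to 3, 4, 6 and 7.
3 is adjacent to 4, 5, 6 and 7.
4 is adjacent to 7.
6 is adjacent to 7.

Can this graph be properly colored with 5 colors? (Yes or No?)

The chromatic number is 5. 1, 2, 3, 4, 7 are pairwise adjacent (a clique of size 5), so at least 5 colors are needed.
5 colors suffice: color a → {1}; color b → {3}; color c → {5, 7}; color d → {4, 6}; color e → {0, 2}.
That is already a proper 5-coloring.

Yes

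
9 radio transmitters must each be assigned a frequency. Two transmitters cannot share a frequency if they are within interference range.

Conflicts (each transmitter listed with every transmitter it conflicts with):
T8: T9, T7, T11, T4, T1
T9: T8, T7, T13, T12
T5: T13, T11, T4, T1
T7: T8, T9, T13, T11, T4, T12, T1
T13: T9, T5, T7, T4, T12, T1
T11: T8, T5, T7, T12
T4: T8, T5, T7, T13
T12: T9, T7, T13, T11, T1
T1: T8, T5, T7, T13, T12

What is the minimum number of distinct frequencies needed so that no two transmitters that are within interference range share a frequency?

T9, T7, T13, T12 are mutually in conflict, so at least 4 frequencies are needed.
4 frequencies suffice: frequency 1 → {T5, T7}; frequency 2 → {T8, T13}; frequency 3 → {T9, T11, T4, T1}; frequency 4 → {T12}. Every pair that conflicts lands in different frequencies.

4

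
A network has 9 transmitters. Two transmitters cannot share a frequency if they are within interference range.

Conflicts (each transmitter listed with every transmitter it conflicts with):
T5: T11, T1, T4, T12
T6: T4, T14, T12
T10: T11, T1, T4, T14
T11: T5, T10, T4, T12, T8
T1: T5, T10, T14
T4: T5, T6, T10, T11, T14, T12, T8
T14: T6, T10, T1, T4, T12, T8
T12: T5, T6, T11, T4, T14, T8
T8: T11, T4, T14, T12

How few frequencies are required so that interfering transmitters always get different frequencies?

4

T4, T14, T12, T8 all conflict with each other, so at least 4 frequencies are needed.
4 frequencies suffice: frequency 1 → {T1, T4}; frequency 2 → {T11, T14}; frequency 3 → {T10, T12}; frequency 4 → {T5, T6, T8}. Each listed conflict is separated.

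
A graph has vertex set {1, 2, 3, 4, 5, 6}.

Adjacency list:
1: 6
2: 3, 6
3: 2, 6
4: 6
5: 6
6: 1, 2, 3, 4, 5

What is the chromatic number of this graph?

3

2, 3, 6 form a triangle, so at least 3 colors are needed.
One proper 3-coloring: 1=b, 2=c, 3=b, 4=b, 5=b, 6=a. No two adjacent vertices share a color.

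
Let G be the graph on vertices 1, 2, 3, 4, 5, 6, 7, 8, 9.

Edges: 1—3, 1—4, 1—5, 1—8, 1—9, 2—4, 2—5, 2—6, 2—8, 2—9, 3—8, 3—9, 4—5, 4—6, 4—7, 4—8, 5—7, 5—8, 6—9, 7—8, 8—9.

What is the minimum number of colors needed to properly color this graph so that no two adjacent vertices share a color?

2, 4, 5, 8 are mutually adjacent (a clique of size 4), so at least 4 colors are needed.
4 colors suffice: color red → {6, 8}; color blue → {4, 9}; color green → {1, 2, 7}; color yellow → {3, 5}. No two adjacent vertices share a color.

4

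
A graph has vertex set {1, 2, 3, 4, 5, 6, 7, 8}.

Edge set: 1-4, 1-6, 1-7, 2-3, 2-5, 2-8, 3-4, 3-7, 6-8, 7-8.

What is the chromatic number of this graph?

2

2 and 8 are adjacent, so at least 2 colors are needed.
2 colors suffice: color a → {1, 3, 5, 8}; color b → {2, 4, 6, 7}. Every edge joins two different colors.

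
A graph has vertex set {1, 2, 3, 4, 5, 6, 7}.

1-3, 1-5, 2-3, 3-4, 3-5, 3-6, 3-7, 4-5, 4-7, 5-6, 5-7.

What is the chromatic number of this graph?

3, 4, 5, 7 form a clique, so at least 4 colors are needed.
4 colors suffice: 1=green, 2=blue, 3=red, 4=yellow, 5=blue, 6=green, 7=green. Each edge has distinct colors on its endpoints.

4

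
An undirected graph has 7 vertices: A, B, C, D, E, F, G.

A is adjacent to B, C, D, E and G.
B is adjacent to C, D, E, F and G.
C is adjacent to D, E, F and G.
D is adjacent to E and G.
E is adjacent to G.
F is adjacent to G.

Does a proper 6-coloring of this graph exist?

The chromatic number is 6. A, B, C, D, E, G are pairwise adjacent (a clique of size 6), so at least 6 colors are needed.
6 colors suffice: color 1 → {C}; color 2 → {B}; color 3 → {G}; color 4 → {A, F}; color 5 → {E}; color 6 → {D}.
That is already a proper 6-coloring.

Yes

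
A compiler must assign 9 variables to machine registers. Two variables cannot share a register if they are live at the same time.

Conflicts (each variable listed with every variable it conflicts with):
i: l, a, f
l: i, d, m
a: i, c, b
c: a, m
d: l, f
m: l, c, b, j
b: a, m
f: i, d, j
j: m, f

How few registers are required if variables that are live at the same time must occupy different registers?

3

The cycle l-i-a-b-m-l has odd length 5, so it cannot be 2-colored; at least 3 registers are needed.
A valid assignment using 3 registers: i=3, l=2, a=1, c=2, d=3, m=1, b=2, f=1, j=2. Each listed conflict is separated.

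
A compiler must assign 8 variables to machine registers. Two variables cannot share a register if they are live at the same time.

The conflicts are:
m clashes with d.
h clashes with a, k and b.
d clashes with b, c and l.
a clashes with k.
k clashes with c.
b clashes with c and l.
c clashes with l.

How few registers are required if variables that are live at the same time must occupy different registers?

4

d, b, c, l all conflict with each other, so at least 4 registers are needed.
4 registers suffice: register 1 → {m, k, b}; register 2 → {h, c}; register 3 → {d, a}; register 4 → {l}. No two conflicting variables share a register.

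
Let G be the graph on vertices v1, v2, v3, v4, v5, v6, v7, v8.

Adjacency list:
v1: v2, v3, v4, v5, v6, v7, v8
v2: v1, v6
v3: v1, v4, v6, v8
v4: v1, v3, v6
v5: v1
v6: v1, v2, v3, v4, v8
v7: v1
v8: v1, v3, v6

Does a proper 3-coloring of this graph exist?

No

v1, v3, v6, v8 are pairwise adjacent (a clique of size 4), so at least 4 colors are needed.
So 3 colors are not enough.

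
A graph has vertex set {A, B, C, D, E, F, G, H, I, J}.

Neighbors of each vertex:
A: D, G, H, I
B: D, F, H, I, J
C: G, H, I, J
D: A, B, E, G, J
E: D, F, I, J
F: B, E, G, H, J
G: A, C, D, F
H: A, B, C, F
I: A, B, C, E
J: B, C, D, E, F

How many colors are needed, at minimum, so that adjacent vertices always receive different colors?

B, D, J form a triangle, so at least 3 colors are needed.
One proper 3-coloring: A=1, B=1, C=1, D=2, E=1, F=2, G=3, H=3, I=2, J=3. Every edge joins two different colors.

3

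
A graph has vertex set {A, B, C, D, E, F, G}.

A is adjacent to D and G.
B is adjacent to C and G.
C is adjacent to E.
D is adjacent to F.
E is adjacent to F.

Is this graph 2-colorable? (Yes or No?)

No

The cycle D-A-G-B-C-E-F-D has odd length 7, so it cannot be 2-colored; at least 3 colors are needed.
So 2 colors are not enough.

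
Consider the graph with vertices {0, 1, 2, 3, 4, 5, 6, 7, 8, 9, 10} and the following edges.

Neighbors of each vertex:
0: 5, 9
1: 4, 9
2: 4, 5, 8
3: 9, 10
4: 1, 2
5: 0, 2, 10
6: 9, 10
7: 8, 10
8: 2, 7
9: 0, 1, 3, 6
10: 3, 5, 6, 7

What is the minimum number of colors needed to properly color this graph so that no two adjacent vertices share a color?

3

The cycle 0-9-6-10-5-0 has odd length 5, so it cannot be 2-colored; at least 3 colors are needed.
One proper 3-coloring: 0=green, 1=green, 2=red, 3=blue, 4=blue, 5=blue, 6=blue, 7=blue, 8=green, 9=red, 10=red. No two adjacent vertices share a color.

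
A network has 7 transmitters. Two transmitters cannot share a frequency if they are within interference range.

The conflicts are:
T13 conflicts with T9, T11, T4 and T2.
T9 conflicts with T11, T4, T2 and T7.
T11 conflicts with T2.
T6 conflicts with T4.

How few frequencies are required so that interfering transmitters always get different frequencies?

4

T13, T9, T11, T2 all conflict with each other, so at least 4 frequencies are needed.
Using 4 frequencies: T13=2, T9=1, T11=4, T6=1, T4=3, T2=3, T7=2. Each listed conflict is separated.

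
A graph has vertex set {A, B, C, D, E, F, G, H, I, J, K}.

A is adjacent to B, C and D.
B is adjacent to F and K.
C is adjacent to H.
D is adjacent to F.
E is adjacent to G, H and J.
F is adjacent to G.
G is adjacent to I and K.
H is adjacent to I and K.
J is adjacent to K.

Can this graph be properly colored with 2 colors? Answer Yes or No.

No

The cycle A-C-H-K-B-A has odd length 5, so it cannot be 2-colored; at least 3 colors are needed.
So 2 colors are not enough.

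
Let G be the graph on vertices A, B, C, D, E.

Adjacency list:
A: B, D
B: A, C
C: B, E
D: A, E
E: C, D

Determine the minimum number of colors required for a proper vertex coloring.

3

The cycle A-D-E-C-B-A has odd length 5, so it cannot be 2-colored; at least 3 colors are needed.
A valid assignment using 3 colors: A=green, B=red, C=blue, D=blue, E=red. Every edge joins two different colors.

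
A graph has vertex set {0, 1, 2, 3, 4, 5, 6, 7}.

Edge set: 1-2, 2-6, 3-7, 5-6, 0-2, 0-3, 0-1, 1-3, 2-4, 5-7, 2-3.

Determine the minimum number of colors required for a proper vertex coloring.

4

0, 1, 2, 3 are mutually adjacent (a clique of size 4), so at least 4 colors are needed.
4 colors suffice: color red → {2, 5}; color blue → {3, 4, 6}; color green → {1, 7}; color yellow → {0}. Every edge joins two different colors.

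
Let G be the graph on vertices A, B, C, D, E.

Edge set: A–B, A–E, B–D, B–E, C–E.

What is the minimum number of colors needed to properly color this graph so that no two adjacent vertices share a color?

A, B, E are pairwise adjacent, so at least 3 colors are needed.
3 colors suffice: color 1 → {D, E}; color 2 → {B, C}; color 3 → {A}. Each edge has distinct colors on its endpoints.

3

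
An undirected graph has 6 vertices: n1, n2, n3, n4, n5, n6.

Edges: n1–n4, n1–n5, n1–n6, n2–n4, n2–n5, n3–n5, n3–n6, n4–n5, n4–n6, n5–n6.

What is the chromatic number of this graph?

n1, n4, n5, n6 are mutually adjacent (a clique of size 4), so at least 4 colors are needed.
A valid assignment using 4 colors: n1=4, n2=2, n3=3, n4=3, n5=1, n6=2. Every edge joins two different colors.

4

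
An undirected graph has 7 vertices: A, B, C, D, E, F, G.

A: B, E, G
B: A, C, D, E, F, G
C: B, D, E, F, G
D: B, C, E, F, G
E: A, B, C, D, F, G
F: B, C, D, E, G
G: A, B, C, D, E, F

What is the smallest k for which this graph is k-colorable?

B, C, D, E, F, G are pairwise adjacent (a clique of size 6), so at least 6 colors are needed.
6 colors suffice: color 1 → {E}; color 2 → {G}; color 3 → {B}; color 4 → {A, D}; color 5 → {F}; color 6 → {C}. No two adjacent vertices share a color.

6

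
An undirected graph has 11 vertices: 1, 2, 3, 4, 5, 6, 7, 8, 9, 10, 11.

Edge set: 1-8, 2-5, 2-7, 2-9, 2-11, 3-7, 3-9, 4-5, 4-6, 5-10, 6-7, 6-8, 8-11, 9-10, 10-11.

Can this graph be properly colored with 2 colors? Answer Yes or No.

The cycle 7-2-11-8-6-7 has odd length 5, so it cannot be 2-colored; at least 3 colors are needed.
So 2 colors are not enough.

No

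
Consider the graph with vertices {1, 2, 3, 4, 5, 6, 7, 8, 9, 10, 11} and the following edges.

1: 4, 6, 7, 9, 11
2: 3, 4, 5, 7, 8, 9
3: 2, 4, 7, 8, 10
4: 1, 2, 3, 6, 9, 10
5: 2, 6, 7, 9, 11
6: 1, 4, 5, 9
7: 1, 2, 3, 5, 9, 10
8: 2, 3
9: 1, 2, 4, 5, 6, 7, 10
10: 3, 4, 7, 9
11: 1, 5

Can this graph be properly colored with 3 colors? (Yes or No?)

1, 4, 6, 9 are mutually adjacent (a clique of size 4), so at least 4 colors are needed.
So 3 colors are not enough.

No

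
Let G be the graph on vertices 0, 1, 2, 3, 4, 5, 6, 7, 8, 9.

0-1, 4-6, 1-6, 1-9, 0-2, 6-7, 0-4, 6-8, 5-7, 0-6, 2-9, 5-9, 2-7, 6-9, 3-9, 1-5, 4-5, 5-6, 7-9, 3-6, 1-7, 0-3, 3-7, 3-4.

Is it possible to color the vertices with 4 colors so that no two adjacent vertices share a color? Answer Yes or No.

No

1, 5, 6, 7, 9 are pairwise adjacent (a clique of size 5), so at least 5 colors are needed.
So 4 colors are not enough.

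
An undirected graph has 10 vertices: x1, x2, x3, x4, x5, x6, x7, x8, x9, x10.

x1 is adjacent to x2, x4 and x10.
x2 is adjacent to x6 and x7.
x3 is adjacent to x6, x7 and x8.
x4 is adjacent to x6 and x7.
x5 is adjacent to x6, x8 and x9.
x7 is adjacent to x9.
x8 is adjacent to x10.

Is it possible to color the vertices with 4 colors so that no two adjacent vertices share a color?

Yes

The chromatic number is 3. The cycle x7-x2-x6-x5-x9-x7 has odd length 5, so it cannot be 2-colored; at least 3 colors are needed.
One proper 3-coloring: x1=R, x2=B, x3=B, x4=B, x5=B, x6=R, x7=R, x8=R, x9=G, x10=B.
Since 4 ≥ 3, a proper 4-coloring certainly exists.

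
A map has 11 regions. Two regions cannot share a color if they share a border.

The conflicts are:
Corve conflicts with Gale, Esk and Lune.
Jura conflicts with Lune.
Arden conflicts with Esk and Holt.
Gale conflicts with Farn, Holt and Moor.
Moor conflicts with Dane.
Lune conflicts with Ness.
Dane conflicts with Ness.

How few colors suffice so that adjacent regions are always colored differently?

The cycle Arden-Holt-Gale-Corve-Esk-Arden has odd length 5, so it cannot be 2-colored; at least 3 colors are needed.
3 colors suffice: color 1 → {Gale, Esk, Lune, Dane}; color 2 → {Corve, Jura, Farn, Holt, Moor, Ness}; color 3 → {Arden}. Each listed conflict is separated.

3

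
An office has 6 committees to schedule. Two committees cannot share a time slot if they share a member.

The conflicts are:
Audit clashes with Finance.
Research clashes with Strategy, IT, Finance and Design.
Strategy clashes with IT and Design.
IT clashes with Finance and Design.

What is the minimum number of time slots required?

Research, Strategy, IT, Design all conflict with each other, so at least 4 time slots are needed.
Using 4 time slots: Audit=1, Research=2, Strategy=4, IT=1, Finance=3, Design=3. No two conflicting committees share a time slot.

4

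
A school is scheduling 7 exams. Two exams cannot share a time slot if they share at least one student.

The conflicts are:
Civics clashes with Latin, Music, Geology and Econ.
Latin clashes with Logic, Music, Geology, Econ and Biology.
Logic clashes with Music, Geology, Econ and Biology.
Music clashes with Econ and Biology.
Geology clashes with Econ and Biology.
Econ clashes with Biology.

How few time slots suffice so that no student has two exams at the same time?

Latin, Logic, Geology, Econ, Biology pairwise conflict, so at least 5 time slots are needed.
5 time slots suffice: time slot 1 → {Latin}; time slot 2 → {Econ}; time slot 3 → {Music, Geology}; time slot 4 → {Civics, Logic}; time slot 5 → {Biology}. Every pair that conflicts lands in different time slots.

5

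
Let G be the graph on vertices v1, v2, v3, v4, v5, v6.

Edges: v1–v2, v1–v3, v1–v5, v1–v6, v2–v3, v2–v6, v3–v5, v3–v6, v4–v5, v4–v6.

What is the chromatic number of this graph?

4

v1, v2, v3, v6 are mutually adjacent (a clique of size 4), so at least 4 colors are needed.
4 colors suffice: v1=3, v2=4, v3=1, v4=1, v5=2, v6=2. Every edge joins two different colors.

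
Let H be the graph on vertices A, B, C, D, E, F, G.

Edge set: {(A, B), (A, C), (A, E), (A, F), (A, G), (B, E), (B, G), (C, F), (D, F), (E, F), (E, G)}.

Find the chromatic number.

4

A, B, E, G are pairwise adjacent (a clique of size 4), so at least 4 colors are needed.
4 colors suffice: color red → {A, D}; color blue → {F, G}; color green → {C, E}; color yellow → {B}. Every edge joins two different colors.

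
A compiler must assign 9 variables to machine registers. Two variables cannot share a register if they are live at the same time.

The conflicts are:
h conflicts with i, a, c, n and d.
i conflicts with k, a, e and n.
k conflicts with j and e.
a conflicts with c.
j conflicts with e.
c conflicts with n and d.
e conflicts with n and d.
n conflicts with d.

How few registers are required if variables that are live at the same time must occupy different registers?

4

h, c, n, d all conflict with each other, so at least 4 registers are needed.
4 registers suffice: register 1 → {h, e}; register 2 → {k, a, n}; register 3 → {i, j, d}; register 4 → {c}. Every pair that conflicts lands in different registers.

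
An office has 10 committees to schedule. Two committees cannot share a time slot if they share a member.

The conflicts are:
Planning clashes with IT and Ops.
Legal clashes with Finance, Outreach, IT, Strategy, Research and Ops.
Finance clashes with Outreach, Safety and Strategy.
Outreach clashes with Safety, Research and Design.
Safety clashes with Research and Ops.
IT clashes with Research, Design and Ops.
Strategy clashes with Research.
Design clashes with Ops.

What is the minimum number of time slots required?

Legal, Finance, Strategy pairwise conflict, so at least 3 time slots are needed.
3 time slots suffice: Planning=1, Legal=1, Finance=3, Outreach=2, Safety=1, IT=2, Strategy=2, Research=3, Design=1, Ops=3. Each listed conflict is separated.

3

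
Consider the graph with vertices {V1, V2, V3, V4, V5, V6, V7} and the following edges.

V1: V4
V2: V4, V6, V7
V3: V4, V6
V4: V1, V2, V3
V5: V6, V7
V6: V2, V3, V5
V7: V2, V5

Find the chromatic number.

V5 and V7 are adjacent, so at least 2 colors are needed.
One proper 2-coloring: V1=1, V2=1, V3=1, V4=2, V5=1, V6=2, V7=2. Each edge has distinct colors on its endpoints.

2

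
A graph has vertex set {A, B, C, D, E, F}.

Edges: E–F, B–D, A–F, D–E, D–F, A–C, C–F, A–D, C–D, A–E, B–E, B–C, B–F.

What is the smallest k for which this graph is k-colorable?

4

B, D, E, F form a clique, so at least 4 colors are needed.
4 colors suffice: color 1 → {F}; color 2 → {D}; color 3 → {A, B}; color 4 → {C, E}. No two adjacent vertices share a color.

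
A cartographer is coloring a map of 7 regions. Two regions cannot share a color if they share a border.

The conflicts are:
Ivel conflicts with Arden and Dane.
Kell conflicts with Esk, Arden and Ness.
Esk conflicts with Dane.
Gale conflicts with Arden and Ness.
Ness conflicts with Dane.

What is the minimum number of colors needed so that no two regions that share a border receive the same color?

3

The cycle Ness-Dane-Ivel-Arden-Gale-Ness has odd length 5, so it cannot be 2-colored; at least 3 colors are needed.
A valid assignment using 3 colors: Ivel=3, Kell=2, Esk=1, Gale=2, Arden=1, Ness=1, Dane=2. Every pair that conflicts lands in different colors.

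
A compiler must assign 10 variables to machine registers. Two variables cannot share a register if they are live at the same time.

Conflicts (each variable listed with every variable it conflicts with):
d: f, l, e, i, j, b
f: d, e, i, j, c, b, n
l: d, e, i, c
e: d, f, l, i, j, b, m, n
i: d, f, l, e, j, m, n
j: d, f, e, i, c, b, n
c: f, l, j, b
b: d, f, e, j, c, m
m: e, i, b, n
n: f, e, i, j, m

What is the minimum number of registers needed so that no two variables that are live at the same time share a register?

f, e, i, j, n pairwise conflict, so at least 5 registers are needed.
5 registers suffice: register 1 → {e, c}; register 2 → {i, b}; register 3 → {f, l, m}; register 4 → {j}; register 5 → {d, n}. Every pair that conflicts lands in different registers.

5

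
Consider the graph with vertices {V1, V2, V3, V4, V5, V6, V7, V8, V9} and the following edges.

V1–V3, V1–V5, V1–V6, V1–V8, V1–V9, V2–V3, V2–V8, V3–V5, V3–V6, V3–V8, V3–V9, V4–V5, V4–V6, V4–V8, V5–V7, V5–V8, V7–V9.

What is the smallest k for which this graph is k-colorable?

4

V1, V3, V5, V8 form a clique, so at least 4 colors are needed.
4 colors suffice: color R → {V3, V4, V7}; color B → {V2, V5, V6, V9}; color G → {V8}; color Y → {V1}. Every edge joins two different colors.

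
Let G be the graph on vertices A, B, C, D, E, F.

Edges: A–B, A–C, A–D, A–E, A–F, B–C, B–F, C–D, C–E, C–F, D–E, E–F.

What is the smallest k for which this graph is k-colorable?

4

A, B, C, F form a clique, so at least 4 colors are needed.
A valid assignment using 4 colors: A=blue, B=yellow, C=red, D=green, E=yellow, F=green. Each edge has distinct colors on its endpoints.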